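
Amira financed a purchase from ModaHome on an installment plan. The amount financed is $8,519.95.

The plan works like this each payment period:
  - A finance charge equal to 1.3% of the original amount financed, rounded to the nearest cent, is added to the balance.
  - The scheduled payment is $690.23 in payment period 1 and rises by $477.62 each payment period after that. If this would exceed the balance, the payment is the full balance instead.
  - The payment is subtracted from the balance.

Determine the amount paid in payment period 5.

$2,600.71

Payment period 1: $8,519.95 +$110.76 interest = $8,630.71; pay $690.23 → $7,940.48
Payment period 2: $7,940.48 +$110.76 interest = $8,051.24; pay $1,167.85 → $6,883.39
Payment period 3: $6,883.39 +$110.76 interest = $6,994.15; pay $1,645.47 → $5,348.68
Payment period 4: $5,348.68 +$110.76 interest = $5,459.44; pay $2,123.09 → $3,336.35
Payment period 5: $3,336.35 +$110.76 interest = $3,447.11; pay $2,600.71 → $846.40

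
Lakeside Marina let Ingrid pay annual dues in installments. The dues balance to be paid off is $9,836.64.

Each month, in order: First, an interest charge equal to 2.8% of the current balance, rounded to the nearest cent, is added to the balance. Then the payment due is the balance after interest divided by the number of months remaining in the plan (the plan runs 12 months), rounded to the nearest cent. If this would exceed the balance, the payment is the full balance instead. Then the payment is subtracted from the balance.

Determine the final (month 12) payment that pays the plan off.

Month 1: $9,836.64 +$275.43 interest = $10,112.07; pay $842.67 → $9,269.40
Month 2: $9,269.40 +$259.54 interest = $9,528.94; pay $866.27 → $8,662.67
Month 3: $8,662.67 +$242.55 interest = $8,905.22; pay $890.52 → $8,014.70
Month 4: $8,014.70 +$224.41 interest = $8,239.11; pay $915.46 → $7,323.65
Month 5: $7,323.65 +$205.06 interest = $7,528.71; pay $941.09 → $6,587.62
Month 6: $6,587.62 +$184.45 interest = $6,772.07; pay $967.44 → $5,804.63
Month 7: $5,804.63 +$162.53 interest = $5,967.16; pay $994.53 → $4,972.63
Month 8: $4,972.63 +$139.23 interest = $5,111.86; pay $1,022.37 → $4,089.49
Month 9: $4,089.49 +$114.51 interest = $4,204.00; pay $1,051.00 → $3,153.00
Month 10: $3,153.00 +$88.28 interest = $3,241.28; pay $1,080.43 → $2,160.85
Month 11: $2,160.85 +$60.50 interest = $2,221.35; pay $1,110.68 → $1,110.67
Month 12: $1,110.67 +$31.10 interest = $1,141.77; pay $1,141.77 → $0.00

$1,141.77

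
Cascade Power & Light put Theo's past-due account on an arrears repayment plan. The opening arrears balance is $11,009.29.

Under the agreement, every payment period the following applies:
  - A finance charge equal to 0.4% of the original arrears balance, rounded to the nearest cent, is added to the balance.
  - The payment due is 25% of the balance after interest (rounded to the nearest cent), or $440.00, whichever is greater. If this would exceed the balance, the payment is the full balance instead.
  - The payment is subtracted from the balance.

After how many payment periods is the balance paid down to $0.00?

# | Opening | Interest | Payment | End bal
1 | $11,009.29 | $44.04 | $2,763.33 | $8,290.00
2 | $8,290.00 | $44.04 | $2,083.51 | $6,250.53
3 | $6,250.53 | $44.04 | $1,573.64 | $4,720.93
4 | $4,720.93 | $44.04 | $1,191.24 | $3,573.73
5 | $3,573.73 | $44.04 | $904.44 | $2,713.33
6 | $2,713.33 | $44.04 | $689.34 | $2,068.03
7 | $2,068.03 | $44.04 | $528.02 | $1,584.05
8 | $1,584.05 | $44.04 | $440.00 | $1,188.09
9 | $1,188.09 | $44.04 | $440.00 | $792.13
10 | $792.13 | $44.04 | $440.00 | $396.17
11 | $396.17 | $44.04 | $440.00 | $0.21
12 | $0.21 | $44.04 | $44.25 | $0.00
Balance reaches $0.00 in payment period 12.

12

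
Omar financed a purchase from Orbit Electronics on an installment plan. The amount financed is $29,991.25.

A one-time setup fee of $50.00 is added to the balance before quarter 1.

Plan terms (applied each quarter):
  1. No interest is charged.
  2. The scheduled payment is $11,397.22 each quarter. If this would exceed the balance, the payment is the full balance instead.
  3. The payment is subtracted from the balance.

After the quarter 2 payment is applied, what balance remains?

Quarter 1: $30,041.25 − $11,397.22 → $18,644.03
Quarter 2: $18,644.03 − $11,397.22 → $7,246.81

$7,246.81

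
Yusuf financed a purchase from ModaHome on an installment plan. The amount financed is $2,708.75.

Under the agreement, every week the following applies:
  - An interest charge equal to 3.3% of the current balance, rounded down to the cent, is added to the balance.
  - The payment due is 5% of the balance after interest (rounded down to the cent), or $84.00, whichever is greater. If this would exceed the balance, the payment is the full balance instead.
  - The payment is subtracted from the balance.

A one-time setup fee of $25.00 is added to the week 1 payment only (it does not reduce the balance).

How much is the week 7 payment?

$124.96

# | Opening | Interest | Payment | Fee | End bal
1 | $2,708.75 | $89.38 | $139.90 | $25.00 | $2,658.23
2 | $2,658.23 | $87.72 | $137.29 | — | $2,608.66
3 | $2,608.66 | $86.08 | $134.73 | — | $2,560.01
4 | $2,560.01 | $84.48 | $132.22 | — | $2,512.27
5 | $2,512.27 | $82.90 | $129.75 | — | $2,465.42
6 | $2,465.42 | $81.35 | $127.33 | — | $2,419.44
7 | $2,419.44 | $79.84 | $124.96 | — | $2,374.32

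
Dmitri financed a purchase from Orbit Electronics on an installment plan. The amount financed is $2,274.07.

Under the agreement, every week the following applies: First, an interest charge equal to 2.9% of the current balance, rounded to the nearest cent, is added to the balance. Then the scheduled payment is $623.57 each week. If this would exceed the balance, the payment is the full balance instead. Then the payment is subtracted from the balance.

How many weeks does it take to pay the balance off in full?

4

Week 1: opening $2,274.07; interest $65.95 → $2,340.02; payment $623.57; balance $1,716.45
Week 2: opening $1,716.45; interest $49.78 → $1,766.23; payment $623.57; balance $1,142.66
Week 3: opening $1,142.66; interest $33.14 → $1,175.80; payment $623.57; balance $552.23
Week 4: opening $552.23; interest $16.01 → $568.24; payment $568.24; balance $0.00
Balance reaches $0.00 in week 4.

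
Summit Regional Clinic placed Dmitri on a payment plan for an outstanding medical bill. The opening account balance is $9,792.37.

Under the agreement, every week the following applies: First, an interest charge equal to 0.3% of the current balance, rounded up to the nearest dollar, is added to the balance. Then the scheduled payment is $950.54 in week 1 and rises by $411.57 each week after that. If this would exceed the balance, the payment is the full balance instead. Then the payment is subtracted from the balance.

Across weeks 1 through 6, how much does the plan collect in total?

# | Opening | Interest | Payment | End bal
1 | $9,792.37 | $30.00 | $950.54 | $8,871.83
2 | $8,871.83 | $27.00 | $1,362.11 | $7,536.72
3 | $7,536.72 | $23.00 | $1,773.68 | $5,786.04
4 | $5,786.04 | $18.00 | $2,185.25 | $3,618.79
5 | $3,618.79 | $11.00 | $2,596.82 | $1,032.97
6 | $1,032.97 | $4.00 | $1,036.97 | $0.00
Total paid: $9,905.37

$9,905.37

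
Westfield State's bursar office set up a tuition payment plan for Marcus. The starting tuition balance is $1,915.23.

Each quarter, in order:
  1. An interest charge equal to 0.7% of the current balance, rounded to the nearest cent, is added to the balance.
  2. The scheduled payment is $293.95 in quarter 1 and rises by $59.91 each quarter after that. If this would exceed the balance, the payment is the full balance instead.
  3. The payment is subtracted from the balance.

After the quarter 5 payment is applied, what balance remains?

$0.00

Quarter 1: $1,915.23 +$13.41 interest = $1,928.64; pay $293.95 → $1,634.69
Quarter 2: $1,634.69 +$11.44 interest = $1,646.13; pay $353.86 → $1,292.27
Quarter 3: $1,292.27 +$9.05 interest = $1,301.32; pay $413.77 → $887.55
Quarter 4: $887.55 +$6.21 interest = $893.76; pay $473.68 → $420.08
Quarter 5: $420.08 +$2.94 interest = $423.02; pay $423.02 → $0.00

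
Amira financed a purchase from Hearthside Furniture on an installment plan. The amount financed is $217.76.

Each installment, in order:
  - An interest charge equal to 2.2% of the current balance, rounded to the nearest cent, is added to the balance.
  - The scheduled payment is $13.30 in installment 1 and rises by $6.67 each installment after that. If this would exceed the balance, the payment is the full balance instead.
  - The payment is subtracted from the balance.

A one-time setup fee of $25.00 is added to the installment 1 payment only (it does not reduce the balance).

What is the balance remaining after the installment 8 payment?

Installment 1: opening $217.76; interest $4.79 → $222.55; payment $13.30 (+ $25.00 fee); balance $209.25
Installment 2: opening $209.25; interest $4.60 → $213.85; payment $19.97; balance $193.88
Installment 3: opening $193.88; interest $4.27 → $198.15; payment $26.64; balance $171.51
Installment 4: opening $171.51; interest $3.77 → $175.28; payment $33.31; balance $141.97
Installment 5: opening $141.97; interest $3.12 → $145.09; payment $39.98; balance $105.11
Installment 6: opening $105.11; interest $2.31 → $107.42; payment $46.65; balance $60.77
Installment 7: opening $60.77; interest $1.34 → $62.11; payment $53.32; balance $8.79
Installment 8: opening $8.79; interest $0.19 → $8.98; payment $8.98; balance $0.00

$0.00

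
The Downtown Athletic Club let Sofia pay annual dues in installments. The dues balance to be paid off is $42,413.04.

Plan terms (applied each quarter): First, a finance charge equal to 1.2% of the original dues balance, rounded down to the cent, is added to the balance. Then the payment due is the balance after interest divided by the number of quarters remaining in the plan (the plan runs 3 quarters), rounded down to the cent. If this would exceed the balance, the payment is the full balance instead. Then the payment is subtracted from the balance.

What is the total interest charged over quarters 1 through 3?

Quarter 1: opening $42,413.04; interest $508.95 → $42,921.99; payment $14,307.33; balance $28,614.66
Quarter 2: opening $28,614.66; interest $508.95 → $29,123.61; payment $14,561.80; balance $14,561.81
Quarter 3: opening $14,561.81; interest $508.95 → $15,070.76; payment $15,070.76; balance $0.00
Total interest: $508.95 + $508.95 + $508.95 = $1,526.85

$1,526.85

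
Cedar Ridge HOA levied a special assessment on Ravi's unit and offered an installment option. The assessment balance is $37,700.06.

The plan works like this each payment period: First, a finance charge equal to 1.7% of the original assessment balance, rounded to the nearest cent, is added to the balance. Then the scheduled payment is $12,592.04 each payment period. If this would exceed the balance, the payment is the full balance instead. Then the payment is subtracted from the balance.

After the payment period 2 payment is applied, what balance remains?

$13,797.78

Payment period 1: opening $37,700.06; interest $640.90 → $38,340.96; payment $12,592.04; balance $25,748.92
Payment period 2: opening $25,748.92; interest $640.90 → $26,389.82; payment $12,592.04; balance $13,797.78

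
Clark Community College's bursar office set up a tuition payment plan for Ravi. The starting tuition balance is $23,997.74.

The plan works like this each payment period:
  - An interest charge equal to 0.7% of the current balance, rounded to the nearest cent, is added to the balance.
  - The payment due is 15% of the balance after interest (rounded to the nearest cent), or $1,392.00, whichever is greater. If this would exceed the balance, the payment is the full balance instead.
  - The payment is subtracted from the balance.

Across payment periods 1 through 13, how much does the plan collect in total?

$24,969.08

# | Opening | Interest | Payment | End bal
1 | $23,997.74 | $167.98 | $3,624.86 | $20,540.86
2 | $20,540.86 | $143.79 | $3,102.70 | $17,581.95
3 | $17,581.95 | $123.07 | $2,655.75 | $15,049.27
4 | $15,049.27 | $105.34 | $2,273.19 | $12,881.42
5 | $12,881.42 | $90.17 | $1,945.74 | $11,025.85
6 | $11,025.85 | $77.18 | $1,665.45 | $9,437.58
7 | $9,437.58 | $66.06 | $1,425.55 | $8,078.09
8 | $8,078.09 | $56.55 | $1,392.00 | $6,742.64
9 | $6,742.64 | $47.20 | $1,392.00 | $5,397.84
10 | $5,397.84 | $37.78 | $1,392.00 | $4,043.62
11 | $4,043.62 | $28.31 | $1,392.00 | $2,679.93
12 | $2,679.93 | $18.76 | $1,392.00 | $1,306.69
13 | $1,306.69 | $9.15 | $1,315.84 | $0.00
Total paid: $24,969.08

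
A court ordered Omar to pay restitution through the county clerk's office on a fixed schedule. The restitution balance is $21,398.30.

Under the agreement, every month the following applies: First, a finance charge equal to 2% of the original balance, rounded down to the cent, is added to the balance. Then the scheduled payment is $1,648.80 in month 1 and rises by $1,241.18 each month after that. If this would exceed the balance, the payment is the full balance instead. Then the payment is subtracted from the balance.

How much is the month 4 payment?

$5,372.34

# | Opening | Interest | Payment | End bal
1 | $21,398.30 | $427.96 | $1,648.80 | $20,177.46
2 | $20,177.46 | $427.96 | $2,889.98 | $17,715.44
3 | $17,715.44 | $427.96 | $4,131.16 | $14,012.24
4 | $14,012.24 | $427.96 | $5,372.34 | $9,067.86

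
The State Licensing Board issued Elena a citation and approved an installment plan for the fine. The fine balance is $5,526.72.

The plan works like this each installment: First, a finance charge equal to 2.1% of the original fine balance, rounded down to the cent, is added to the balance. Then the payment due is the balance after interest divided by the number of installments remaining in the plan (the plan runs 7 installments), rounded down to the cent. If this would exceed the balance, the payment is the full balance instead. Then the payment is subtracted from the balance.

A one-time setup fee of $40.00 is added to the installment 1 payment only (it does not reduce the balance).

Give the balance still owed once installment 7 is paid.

# | Opening | Interest | Payment | Fee | End bal
1 | $5,526.72 | $116.06 | $806.11 | $40.00 | $4,836.67
2 | $4,836.67 | $116.06 | $825.45 | — | $4,127.28
3 | $4,127.28 | $116.06 | $848.66 | — | $3,394.68
4 | $3,394.68 | $116.06 | $877.68 | — | $2,633.06
5 | $2,633.06 | $116.06 | $916.37 | — | $1,832.75
6 | $1,832.75 | $116.06 | $974.40 | — | $974.41
7 | $974.41 | $116.06 | $1,090.47 | — | $0.00

$0.00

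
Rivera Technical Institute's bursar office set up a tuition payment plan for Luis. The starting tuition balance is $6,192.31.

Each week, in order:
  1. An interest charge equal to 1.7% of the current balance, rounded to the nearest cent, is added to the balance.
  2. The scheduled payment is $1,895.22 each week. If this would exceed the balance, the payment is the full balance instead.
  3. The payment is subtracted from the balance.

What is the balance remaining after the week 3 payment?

Week 1: $6,192.31 +$105.27 interest = $6,297.58; pay $1,895.22 → $4,402.36
Week 2: $4,402.36 +$74.84 interest = $4,477.20; pay $1,895.22 → $2,581.98
Week 3: $2,581.98 +$43.89 interest = $2,625.87; pay $1,895.22 → $730.65

$730.65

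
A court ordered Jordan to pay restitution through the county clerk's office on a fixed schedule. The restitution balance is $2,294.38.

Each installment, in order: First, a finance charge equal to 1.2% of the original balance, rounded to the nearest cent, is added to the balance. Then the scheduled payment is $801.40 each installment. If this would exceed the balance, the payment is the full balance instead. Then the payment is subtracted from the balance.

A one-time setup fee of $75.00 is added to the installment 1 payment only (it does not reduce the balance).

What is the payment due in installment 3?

Installment 1: opening $2,294.38; interest $27.53 → $2,321.91; payment $801.40 (+ $75.00 fee); balance $1,520.51
Installment 2: opening $1,520.51; interest $27.53 → $1,548.04; payment $801.40; balance $746.64
Installment 3: opening $746.64; interest $27.53 → $774.17; payment $774.17; balance $0.00

$774.17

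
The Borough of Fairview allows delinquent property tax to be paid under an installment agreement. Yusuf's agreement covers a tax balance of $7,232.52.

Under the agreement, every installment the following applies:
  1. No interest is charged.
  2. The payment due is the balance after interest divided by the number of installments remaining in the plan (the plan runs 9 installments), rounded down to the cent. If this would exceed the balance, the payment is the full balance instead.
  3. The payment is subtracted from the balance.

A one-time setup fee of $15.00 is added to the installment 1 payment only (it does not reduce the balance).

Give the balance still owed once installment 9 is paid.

# | Opening | Payment | Fee | End bal
1 | $7,232.52 | $803.61 | $15.00 | $6,428.91
2 | $6,428.91 | $803.61 | — | $5,625.30
3 | $5,625.30 | $803.61 | — | $4,821.69
4 | $4,821.69 | $803.61 | — | $4,018.08
5 | $4,018.08 | $803.61 | — | $3,214.47
6 | $3,214.47 | $803.61 | — | $2,410.86
7 | $2,410.86 | $803.62 | — | $1,607.24
8 | $1,607.24 | $803.62 | — | $803.62
9 | $803.62 | $803.62 | — | $0.00

$0.00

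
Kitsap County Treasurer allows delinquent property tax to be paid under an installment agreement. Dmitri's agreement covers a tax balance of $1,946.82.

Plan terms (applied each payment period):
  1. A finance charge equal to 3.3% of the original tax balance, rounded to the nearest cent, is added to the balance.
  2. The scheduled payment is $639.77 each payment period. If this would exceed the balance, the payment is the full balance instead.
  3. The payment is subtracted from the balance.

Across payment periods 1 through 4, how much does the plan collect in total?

$2,203.82

Payment period 1: $1,946.82 +$64.25 interest = $2,011.07; pay $639.77 → $1,371.30
Payment period 2: $1,371.30 +$64.25 interest = $1,435.55; pay $639.77 → $795.78
Payment period 3: $795.78 +$64.25 interest = $860.03; pay $639.77 → $220.26
Payment period 4: $220.26 +$64.25 interest = $284.51; pay $284.51 → $0.00
Total paid: $2,203.82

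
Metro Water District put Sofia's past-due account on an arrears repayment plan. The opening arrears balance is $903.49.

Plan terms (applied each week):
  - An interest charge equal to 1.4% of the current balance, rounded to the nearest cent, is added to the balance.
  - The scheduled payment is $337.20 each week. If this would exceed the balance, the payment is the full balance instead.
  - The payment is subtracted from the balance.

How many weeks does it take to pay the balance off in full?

3

Week 1: opening $903.49; interest $12.65 → $916.14; payment $337.20; balance $578.94
Week 2: opening $578.94; interest $8.11 → $587.05; payment $337.20; balance $249.85
Week 3: opening $249.85; interest $3.50 → $253.35; payment $253.35; balance $0.00
Balance reaches $0.00 in week 3.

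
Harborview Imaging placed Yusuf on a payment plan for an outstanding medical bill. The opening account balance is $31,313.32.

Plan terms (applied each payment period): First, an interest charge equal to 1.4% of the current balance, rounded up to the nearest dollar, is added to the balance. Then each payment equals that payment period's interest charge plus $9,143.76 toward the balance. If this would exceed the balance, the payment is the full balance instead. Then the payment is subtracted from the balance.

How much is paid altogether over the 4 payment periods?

Payment period 1: opening $31,313.32; interest $439.00 → $31,752.32; payment $9,582.76; balance $22,169.56
Payment period 2: opening $22,169.56; interest $311.00 → $22,480.56; payment $9,454.76; balance $13,025.80
Payment period 3: opening $13,025.80; interest $183.00 → $13,208.80; payment $9,326.76; balance $3,882.04
Payment period 4: opening $3,882.04; interest $55.00 → $3,937.04; payment $3,937.04; balance $0.00
Total paid: $32,301.32

$32,301.32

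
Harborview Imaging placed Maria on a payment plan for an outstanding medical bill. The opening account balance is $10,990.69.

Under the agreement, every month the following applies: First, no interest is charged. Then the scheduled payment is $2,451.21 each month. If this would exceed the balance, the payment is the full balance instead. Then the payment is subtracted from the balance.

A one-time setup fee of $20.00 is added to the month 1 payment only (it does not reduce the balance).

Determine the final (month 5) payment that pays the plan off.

$1,185.85

Month 1: opening $10,990.69; payment $2,451.21 (+ $20.00 fee); balance $8,539.48
Month 2: opening $8,539.48; payment $2,451.21; balance $6,088.27
Month 3: opening $6,088.27; payment $2,451.21; balance $3,637.06
Month 4: opening $3,637.06; payment $2,451.21; balance $1,185.85
Month 5: opening $1,185.85; payment $1,185.85; balance $0.00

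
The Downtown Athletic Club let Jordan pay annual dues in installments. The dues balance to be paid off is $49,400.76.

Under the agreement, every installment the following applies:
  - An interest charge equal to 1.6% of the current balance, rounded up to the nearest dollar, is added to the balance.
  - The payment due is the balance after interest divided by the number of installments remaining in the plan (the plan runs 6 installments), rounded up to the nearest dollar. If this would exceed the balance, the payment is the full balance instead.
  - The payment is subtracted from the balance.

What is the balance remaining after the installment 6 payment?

# | Opening | Interest | Payment | End bal
1 | $49,400.76 | $791.00 | $8,366.00 | $41,825.76
2 | $41,825.76 | $670.00 | $8,500.00 | $33,995.76
3 | $33,995.76 | $544.00 | $8,635.00 | $25,904.76
4 | $25,904.76 | $415.00 | $8,774.00 | $17,545.76
5 | $17,545.76 | $281.00 | $8,914.00 | $8,912.76
6 | $8,912.76 | $143.00 | $9,055.76 | $0.00

$0.00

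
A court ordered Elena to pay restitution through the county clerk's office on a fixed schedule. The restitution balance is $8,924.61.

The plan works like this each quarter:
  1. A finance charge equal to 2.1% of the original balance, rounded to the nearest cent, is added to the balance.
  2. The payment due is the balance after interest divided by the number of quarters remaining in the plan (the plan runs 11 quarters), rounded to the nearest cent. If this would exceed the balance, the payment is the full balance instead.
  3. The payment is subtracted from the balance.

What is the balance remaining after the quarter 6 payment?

# | Opening | Interest | Payment | End bal
1 | $8,924.61 | $187.42 | $828.37 | $8,283.66
2 | $8,283.66 | $187.42 | $847.11 | $7,623.97
3 | $7,623.97 | $187.42 | $867.93 | $6,943.46
4 | $6,943.46 | $187.42 | $891.36 | $6,239.52
5 | $6,239.52 | $187.42 | $918.13 | $5,508.81
6 | $5,508.81 | $187.42 | $949.37 | $4,746.86

$4,746.86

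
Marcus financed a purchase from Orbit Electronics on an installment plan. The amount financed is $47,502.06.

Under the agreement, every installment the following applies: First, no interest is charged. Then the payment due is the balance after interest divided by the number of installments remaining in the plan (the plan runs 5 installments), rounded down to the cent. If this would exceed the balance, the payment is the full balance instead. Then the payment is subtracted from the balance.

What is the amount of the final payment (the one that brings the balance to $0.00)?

Installment 1: opening $47,502.06; payment $9,500.41; balance $38,001.65
Installment 2: opening $38,001.65; payment $9,500.41; balance $28,501.24
Installment 3: opening $28,501.24; payment $9,500.41; balance $19,000.83
Installment 4: opening $19,000.83; payment $9,500.41; balance $9,500.42
Installment 5: opening $9,500.42; payment $9,500.42; balance $0.00

$9,500.42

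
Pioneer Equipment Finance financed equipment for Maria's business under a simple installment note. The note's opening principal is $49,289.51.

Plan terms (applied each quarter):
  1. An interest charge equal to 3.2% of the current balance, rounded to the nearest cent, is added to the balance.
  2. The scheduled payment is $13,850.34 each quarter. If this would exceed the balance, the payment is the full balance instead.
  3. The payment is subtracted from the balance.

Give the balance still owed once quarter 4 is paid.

Quarter 1: $49,289.51 +$1,577.26 interest = $50,866.77; pay $13,850.34 → $37,016.43
Quarter 2: $37,016.43 +$1,184.53 interest = $38,200.96; pay $13,850.34 → $24,350.62
Quarter 3: $24,350.62 +$779.22 interest = $25,129.84; pay $13,850.34 → $11,279.50
Quarter 4: $11,279.50 +$360.94 interest = $11,640.44; pay $11,640.44 → $0.00

$0.00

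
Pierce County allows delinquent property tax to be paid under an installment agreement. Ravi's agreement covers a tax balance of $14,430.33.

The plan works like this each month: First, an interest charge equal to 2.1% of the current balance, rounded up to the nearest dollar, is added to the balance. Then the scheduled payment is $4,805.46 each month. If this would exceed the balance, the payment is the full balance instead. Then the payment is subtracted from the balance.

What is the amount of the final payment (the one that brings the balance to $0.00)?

Month 1: $14,430.33 +$304.00 interest = $14,734.33; pay $4,805.46 → $9,928.87
Month 2: $9,928.87 +$209.00 interest = $10,137.87; pay $4,805.46 → $5,332.41
Month 3: $5,332.41 +$112.00 interest = $5,444.41; pay $4,805.46 → $638.95
Month 4: $638.95 +$14.00 interest = $652.95; pay $652.95 → $0.00

$652.95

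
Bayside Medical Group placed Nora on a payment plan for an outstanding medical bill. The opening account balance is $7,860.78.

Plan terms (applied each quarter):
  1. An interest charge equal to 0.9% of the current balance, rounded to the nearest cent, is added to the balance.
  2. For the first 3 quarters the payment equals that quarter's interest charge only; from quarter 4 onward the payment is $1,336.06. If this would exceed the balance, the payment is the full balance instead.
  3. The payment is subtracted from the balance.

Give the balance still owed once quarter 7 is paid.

# | Opening | Interest | Payment | End bal
1 | $7,860.78 | $70.75 | $70.75 | $7,860.78
2 | $7,860.78 | $70.75 | $70.75 | $7,860.78
3 | $7,860.78 | $70.75 | $70.75 | $7,860.78
4 | $7,860.78 | $70.75 | $1,336.06 | $6,595.47
5 | $6,595.47 | $59.36 | $1,336.06 | $5,318.77
6 | $5,318.77 | $47.87 | $1,336.06 | $4,030.58
7 | $4,030.58 | $36.28 | $1,336.06 | $2,730.80

$2,730.80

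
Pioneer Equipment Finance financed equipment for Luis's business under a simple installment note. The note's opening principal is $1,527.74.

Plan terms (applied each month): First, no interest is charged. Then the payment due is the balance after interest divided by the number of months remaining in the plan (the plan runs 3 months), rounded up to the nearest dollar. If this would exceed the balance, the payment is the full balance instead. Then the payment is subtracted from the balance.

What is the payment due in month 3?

Month 1: opening $1,527.74; payment $510.00; balance $1,017.74
Month 2: opening $1,017.74; payment $509.00; balance $508.74
Month 3: opening $508.74; payment $508.74; balance $0.00

$508.74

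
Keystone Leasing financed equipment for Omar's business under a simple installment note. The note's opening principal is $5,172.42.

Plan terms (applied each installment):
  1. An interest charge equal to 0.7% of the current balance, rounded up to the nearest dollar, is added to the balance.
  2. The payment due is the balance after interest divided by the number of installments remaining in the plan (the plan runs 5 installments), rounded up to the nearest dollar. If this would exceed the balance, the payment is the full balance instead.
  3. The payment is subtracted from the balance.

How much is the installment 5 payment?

$1,071.42

# | Opening | Interest | Payment | End bal
1 | $5,172.42 | $37.00 | $1,042.00 | $4,167.42
2 | $4,167.42 | $30.00 | $1,050.00 | $3,147.42
3 | $3,147.42 | $23.00 | $1,057.00 | $2,113.42
4 | $2,113.42 | $15.00 | $1,065.00 | $1,063.42
5 | $1,063.42 | $8.00 | $1,071.42 | $0.00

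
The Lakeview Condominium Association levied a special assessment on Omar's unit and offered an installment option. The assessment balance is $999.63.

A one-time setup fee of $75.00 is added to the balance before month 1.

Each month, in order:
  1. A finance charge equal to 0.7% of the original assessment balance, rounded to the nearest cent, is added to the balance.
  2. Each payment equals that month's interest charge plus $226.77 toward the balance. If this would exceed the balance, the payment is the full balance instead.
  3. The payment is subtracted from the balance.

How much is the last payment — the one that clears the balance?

$174.55

Month 1: $1,074.63 +$7.00 interest = $1,081.63; pay $233.77 → $847.86
Month 2: $847.86 +$7.00 interest = $854.86; pay $233.77 → $621.09
Month 3: $621.09 +$7.00 interest = $628.09; pay $233.77 → $394.32
Month 4: $394.32 +$7.00 interest = $401.32; pay $233.77 → $167.55
Month 5: $167.55 +$7.00 interest = $174.55; pay $174.55 → $0.00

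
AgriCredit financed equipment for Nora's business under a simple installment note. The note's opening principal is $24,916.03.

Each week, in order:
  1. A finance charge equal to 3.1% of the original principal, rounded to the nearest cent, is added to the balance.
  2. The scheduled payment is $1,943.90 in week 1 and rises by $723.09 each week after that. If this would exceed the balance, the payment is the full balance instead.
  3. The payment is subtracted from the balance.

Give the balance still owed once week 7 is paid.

$1,530.64

# | Opening | Interest | Payment | End bal
1 | $24,916.03 | $772.40 | $1,943.90 | $23,744.53
2 | $23,744.53 | $772.40 | $2,666.99 | $21,849.94
3 | $21,849.94 | $772.40 | $3,390.08 | $19,232.26
4 | $19,232.26 | $772.40 | $4,113.17 | $15,891.49
5 | $15,891.49 | $772.40 | $4,836.26 | $11,827.63
6 | $11,827.63 | $772.40 | $5,559.35 | $7,040.68
7 | $7,040.68 | $772.40 | $6,282.44 | $1,530.64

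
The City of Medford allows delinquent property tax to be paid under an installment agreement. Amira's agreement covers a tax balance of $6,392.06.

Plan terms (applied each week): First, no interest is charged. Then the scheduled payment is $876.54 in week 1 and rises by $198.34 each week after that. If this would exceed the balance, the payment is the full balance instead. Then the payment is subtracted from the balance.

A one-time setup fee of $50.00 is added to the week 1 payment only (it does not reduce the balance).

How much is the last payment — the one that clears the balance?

Week 1: $6,392.06 − $876.54 (+ $50.00 fee) → $5,515.52
Week 2: $5,515.52 − $1,074.88 → $4,440.64
Week 3: $4,440.64 − $1,273.22 → $3,167.42
Week 4: $3,167.42 − $1,471.56 → $1,695.86
Week 5: $1,695.86 − $1,669.90 → $25.96
Week 6: $25.96 − $25.96 → $0.00

$25.96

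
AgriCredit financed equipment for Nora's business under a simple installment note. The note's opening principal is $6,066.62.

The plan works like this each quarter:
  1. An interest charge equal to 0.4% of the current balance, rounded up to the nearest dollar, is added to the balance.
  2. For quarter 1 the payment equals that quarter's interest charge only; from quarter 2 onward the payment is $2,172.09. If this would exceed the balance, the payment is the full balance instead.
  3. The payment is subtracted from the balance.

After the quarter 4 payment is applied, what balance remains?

$0.00

# | Opening | Interest | Payment | End bal
1 | $6,066.62 | $25.00 | $25.00 | $6,066.62
2 | $6,066.62 | $25.00 | $2,172.09 | $3,919.53
3 | $3,919.53 | $16.00 | $2,172.09 | $1,763.44
4 | $1,763.44 | $8.00 | $1,771.44 | $0.00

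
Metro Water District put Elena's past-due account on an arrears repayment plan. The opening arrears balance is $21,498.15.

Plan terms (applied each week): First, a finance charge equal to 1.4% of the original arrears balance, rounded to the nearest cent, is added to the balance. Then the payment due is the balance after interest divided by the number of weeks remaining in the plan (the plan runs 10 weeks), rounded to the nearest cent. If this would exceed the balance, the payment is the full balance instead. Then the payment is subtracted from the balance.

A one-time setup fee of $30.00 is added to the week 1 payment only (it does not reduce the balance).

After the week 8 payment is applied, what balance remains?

$5,159.78

Week 1: $21,498.15 +$300.97 interest = $21,799.12; pay $2,179.91 (+ $30.00 fee) → $19,619.21
Week 2: $19,619.21 +$300.97 interest = $19,920.18; pay $2,213.35 → $17,706.83
Week 3: $17,706.83 +$300.97 interest = $18,007.80; pay $2,250.98 → $15,756.82
Week 4: $15,756.82 +$300.97 interest = $16,057.79; pay $2,293.97 → $13,763.82
Week 5: $13,763.82 +$300.97 interest = $14,064.79; pay $2,344.13 → $11,720.66
Week 6: $11,720.66 +$300.97 interest = $12,021.63; pay $2,404.33 → $9,617.30
Week 7: $9,617.30 +$300.97 interest = $9,918.27; pay $2,479.57 → $7,438.70
Week 8: $7,438.70 +$300.97 interest = $7,739.67; pay $2,579.89 → $5,159.78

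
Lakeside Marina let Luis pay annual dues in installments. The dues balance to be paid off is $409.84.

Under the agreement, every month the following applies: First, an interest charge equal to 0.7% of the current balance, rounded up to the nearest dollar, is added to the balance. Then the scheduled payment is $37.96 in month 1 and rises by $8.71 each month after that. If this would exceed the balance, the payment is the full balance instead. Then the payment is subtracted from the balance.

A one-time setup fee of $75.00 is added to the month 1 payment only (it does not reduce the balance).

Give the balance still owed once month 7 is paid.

# | Opening | Interest | Payment | Fee | End bal
1 | $409.84 | $3.00 | $37.96 | $75.00 | $374.88
2 | $374.88 | $3.00 | $46.67 | — | $331.21
3 | $331.21 | $3.00 | $55.38 | — | $278.83
4 | $278.83 | $2.00 | $64.09 | — | $216.74
5 | $216.74 | $2.00 | $72.80 | — | $145.94
6 | $145.94 | $2.00 | $81.51 | — | $66.43
7 | $66.43 | $1.00 | $67.43 | — | $0.00

$0.00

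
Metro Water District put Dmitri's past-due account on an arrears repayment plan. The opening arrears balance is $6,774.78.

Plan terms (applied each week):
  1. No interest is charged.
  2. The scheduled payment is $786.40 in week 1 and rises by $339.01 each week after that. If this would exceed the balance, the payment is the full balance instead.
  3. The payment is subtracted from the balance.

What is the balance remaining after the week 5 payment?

# | Opening | Payment | End bal
1 | $6,774.78 | $786.40 | $5,988.38
2 | $5,988.38 | $1,125.41 | $4,862.97
3 | $4,862.97 | $1,464.42 | $3,398.55
4 | $3,398.55 | $1,803.43 | $1,595.12
5 | $1,595.12 | $1,595.12 | $0.00

$0.00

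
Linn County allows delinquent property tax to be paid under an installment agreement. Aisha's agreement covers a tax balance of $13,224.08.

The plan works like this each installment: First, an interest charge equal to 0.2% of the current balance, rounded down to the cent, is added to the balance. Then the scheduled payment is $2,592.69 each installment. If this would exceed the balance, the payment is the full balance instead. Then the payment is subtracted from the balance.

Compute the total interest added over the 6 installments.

$81.46

# | Opening | Interest | Payment | End bal
1 | $13,224.08 | $26.44 | $2,592.69 | $10,657.83
2 | $10,657.83 | $21.31 | $2,592.69 | $8,086.45
3 | $8,086.45 | $16.17 | $2,592.69 | $5,509.93
4 | $5,509.93 | $11.01 | $2,592.69 | $2,928.25
5 | $2,928.25 | $5.85 | $2,592.69 | $341.41
6 | $341.41 | $0.68 | $342.09 | $0.00
Total interest: $26.44 + $21.31 + $16.17 + $11.01 + $5.85 + $0.68 = $81.46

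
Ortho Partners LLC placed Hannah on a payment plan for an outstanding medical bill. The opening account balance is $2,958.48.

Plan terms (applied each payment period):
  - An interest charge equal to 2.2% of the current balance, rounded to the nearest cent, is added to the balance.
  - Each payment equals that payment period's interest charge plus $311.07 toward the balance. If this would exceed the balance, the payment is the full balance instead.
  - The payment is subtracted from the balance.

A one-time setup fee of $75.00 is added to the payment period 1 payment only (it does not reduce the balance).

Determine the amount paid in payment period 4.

$355.63

Payment period 1: $2,958.48 +$65.09 interest = $3,023.57; pay $376.16 (+ $75.00 fee) → $2,647.41
Payment period 2: $2,647.41 +$58.24 interest = $2,705.65; pay $369.31 → $2,336.34
Payment period 3: $2,336.34 +$51.40 interest = $2,387.74; pay $362.47 → $2,025.27
Payment period 4: $2,025.27 +$44.56 interest = $2,069.83; pay $355.63 → $1,714.20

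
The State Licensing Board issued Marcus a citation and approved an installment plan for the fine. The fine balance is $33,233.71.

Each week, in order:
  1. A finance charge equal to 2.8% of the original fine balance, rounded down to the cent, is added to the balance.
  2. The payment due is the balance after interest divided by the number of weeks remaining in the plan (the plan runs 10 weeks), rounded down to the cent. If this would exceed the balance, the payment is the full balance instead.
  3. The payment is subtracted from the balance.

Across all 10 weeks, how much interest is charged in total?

Week 1: opening $33,233.71; interest $930.54 → $34,164.25; payment $3,416.42; balance $30,747.83
Week 2: opening $30,747.83; interest $930.54 → $31,678.37; payment $3,519.81; balance $28,158.56
Week 3: opening $28,158.56; interest $930.54 → $29,089.10; payment $3,636.13; balance $25,452.97
Week 4: opening $25,452.97; interest $930.54 → $26,383.51; payment $3,769.07; balance $22,614.44
Week 5: opening $22,614.44; interest $930.54 → $23,544.98; payment $3,924.16; balance $19,620.82
Week 6: opening $19,620.82; interest $930.54 → $20,551.36; payment $4,110.27; balance $16,441.09
Week 7: opening $16,441.09; interest $930.54 → $17,371.63; payment $4,342.90; balance $13,028.73
Week 8: opening $13,028.73; interest $930.54 → $13,959.27; payment $4,653.09; balance $9,306.18
Week 9: opening $9,306.18; interest $930.54 → $10,236.72; payment $5,118.36; balance $5,118.36
Week 10: opening $5,118.36; interest $930.54 → $6,048.90; payment $6,048.90; balance $0.00
Total interest: $930.54 + $930.54 + $930.54 + $930.54 + $930.54 + $930.54 + $930.54 + $930.54 + $930.54 + $930.54 = $9,305.40

$9,305.40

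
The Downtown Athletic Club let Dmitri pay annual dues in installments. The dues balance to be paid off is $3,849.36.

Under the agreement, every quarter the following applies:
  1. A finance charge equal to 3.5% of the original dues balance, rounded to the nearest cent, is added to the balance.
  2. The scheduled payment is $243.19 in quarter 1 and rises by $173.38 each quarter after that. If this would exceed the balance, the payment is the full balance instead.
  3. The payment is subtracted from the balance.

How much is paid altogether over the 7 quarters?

$4,792.47

Quarter 1: opening $3,849.36; interest $134.73 → $3,984.09; payment $243.19; balance $3,740.90
Quarter 2: opening $3,740.90; interest $134.73 → $3,875.63; payment $416.57; balance $3,459.06
Quarter 3: opening $3,459.06; interest $134.73 → $3,593.79; payment $589.95; balance $3,003.84
Quarter 4: opening $3,003.84; interest $134.73 → $3,138.57; payment $763.33; balance $2,375.24
Quarter 5: opening $2,375.24; interest $134.73 → $2,509.97; payment $936.71; balance $1,573.26
Quarter 6: opening $1,573.26; interest $134.73 → $1,707.99; payment $1,110.09; balance $597.90
Quarter 7: opening $597.90; interest $134.73 → $732.63; payment $732.63; balance $0.00
Total paid: $4,792.47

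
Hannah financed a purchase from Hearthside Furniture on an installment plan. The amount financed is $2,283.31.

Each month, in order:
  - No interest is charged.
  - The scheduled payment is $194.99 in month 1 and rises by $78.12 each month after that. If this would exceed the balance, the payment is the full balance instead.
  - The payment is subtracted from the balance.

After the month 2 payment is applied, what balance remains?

Month 1: $2,283.31 − $194.99 → $2,088.32
Month 2: $2,088.32 − $273.11 → $1,815.21

$1,815.21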